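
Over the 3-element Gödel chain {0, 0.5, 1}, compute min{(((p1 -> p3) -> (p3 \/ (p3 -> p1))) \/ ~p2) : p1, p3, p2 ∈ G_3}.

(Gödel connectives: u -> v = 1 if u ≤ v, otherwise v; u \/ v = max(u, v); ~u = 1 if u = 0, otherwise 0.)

0.50

The minimum is attained at p1 = 0, p3 = 0.5, p2 = 0.5:
  (p1 -> p3): 0 ≤ 0.5, so result = 1
  (p3 -> p1): 0.5 > 0, so result = 0
  (p3 \/ (p3 -> p1)) = max(0.5, 0) = 0.5
  ((p1 -> p3) -> (p3 \/ (p3 -> p1))): 1 > 0.5, so result = 0.5
  ~p2: Gödel ¬ of 0.5 = 0 (operand ≠ 0)
  (((p1 -> p3) -> (p3 \/ (p3 -> p1))) \/ ~p2) = max(0.5, 0) = 0.5
Checking all 27 assignments confirms none give a value below 0.50.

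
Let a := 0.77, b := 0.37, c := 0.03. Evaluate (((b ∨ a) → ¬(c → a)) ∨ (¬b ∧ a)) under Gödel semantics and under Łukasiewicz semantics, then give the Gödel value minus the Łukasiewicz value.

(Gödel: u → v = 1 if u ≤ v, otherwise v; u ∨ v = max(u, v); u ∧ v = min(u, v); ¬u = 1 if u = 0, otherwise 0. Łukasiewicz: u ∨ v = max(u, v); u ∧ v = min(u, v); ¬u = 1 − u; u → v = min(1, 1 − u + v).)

Gödel evaluation:
  (b ∨ a) = max(0.37, 0.77) = 0.77
  (c → a): 0.03 ≤ 0.77, so result = 1
  ¬(c → a): Gödel ¬ of 1 = 0 (operand ≠ 0)
  ((b ∨ a) → ¬(c → a)): 0.77 > 0, so result = 0
  ¬b: Gödel ¬ of 0.37 = 0 (operand ≠ 0)
  (¬b ∧ a) = min(0, 0.77) = 0
  (((b ∨ a) → ¬(c → a)) ∨ (¬b ∧ a)) = max(0, 0) = 0
  Gödel value = 0
Łukasiewicz evaluation:
  (b ∨ a) = max(0.37, 0.77) = 0.77
  (c → a): min(1, 1 − 0.03 + 0.77) = 1
  ¬(c → a): Łukasiewicz ¬ gives 1 − 1 = 0
  ((b ∨ a) → ¬(c → a)): min(1, 1 − 0.77 + 0) = 0.23
  ¬b: Łukasiewicz ¬ gives 1 − 0.37 = 0.63
  (¬b ∧ a) = min(0.63, 0.77) = 0.63
  (((b ∨ a) → ¬(c → a)) ∨ (¬b ∧ a)) = max(0.23, 0.63) = 0.63
  Łukasiewicz value = 0.63
Difference: 0 − 0.63 = -0.63

-0.63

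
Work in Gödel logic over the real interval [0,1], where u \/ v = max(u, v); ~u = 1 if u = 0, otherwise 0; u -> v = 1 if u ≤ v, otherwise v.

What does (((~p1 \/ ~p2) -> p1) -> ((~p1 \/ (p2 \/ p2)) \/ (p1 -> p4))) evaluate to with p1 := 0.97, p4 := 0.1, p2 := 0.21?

0.21

~p1: Gödel ¬ of 0.97 = 0 (operand ≠ 0)
~p2: Gödel ¬ of 0.21 = 0 (operand ≠ 0)
(~p1 \/ ~p2) = max(0, 0) = 0
((~p1 \/ ~p2) -> p1): 0 ≤ 0.97, so result = 1
~p1: Gödel ¬ of 0.97 = 0 (operand ≠ 0)
(p2 \/ p2) = max(0.21, 0.21) = 0.21
(~p1 \/ (p2 \/ p2)) = max(0, 0.21) = 0.21
(p1 -> p4): 0.97 > 0.1, so result = 0.1
((~p1 \/ (p2 \/ p2)) \/ (p1 -> p4)) = max(0.21, 0.1) = 0.21
(((~p1 \/ ~p2) -> p1) -> ((~p1 \/ (p2 \/ p2)) \/ (p1 -> p4))): 1 > 0.21, so result = 0.21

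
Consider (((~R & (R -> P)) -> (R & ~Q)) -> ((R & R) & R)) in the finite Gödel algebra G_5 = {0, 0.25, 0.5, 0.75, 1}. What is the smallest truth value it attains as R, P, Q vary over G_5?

The minimum is attained at R = 0.25, P = 0, Q = 0:
  ~R: Gödel ¬ of 0.25 = 0 (operand ≠ 0)
  (R -> P): 0.25 > 0, so result = 0
  (~R & (R -> P)) = min(0, 0) = 0
  ~Q: Gödel ¬ of 0 = 1 (operand is 0)
  (R & ~Q) = min(0.25, 1) = 0.25
  ((~R & (R -> P)) -> (R & ~Q)): 0 ≤ 0.25, so result = 1
  (R & R) = min(0.25, 0.25) = 0.25
  ((R & R) & R) = min(0.25, 0.25) = 0.25
  (((~R & (R -> P)) -> (R & ~Q)) -> ((R & R) & R)): 1 > 0.25, so result = 0.25
Checking all 125 assignments confirms none give a value below 0.25.

0.25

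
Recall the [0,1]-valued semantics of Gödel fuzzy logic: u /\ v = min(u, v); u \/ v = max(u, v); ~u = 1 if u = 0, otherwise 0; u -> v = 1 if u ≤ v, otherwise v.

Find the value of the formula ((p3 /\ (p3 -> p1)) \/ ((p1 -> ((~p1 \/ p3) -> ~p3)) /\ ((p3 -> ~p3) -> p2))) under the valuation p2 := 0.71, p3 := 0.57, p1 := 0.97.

(p3 -> p1): 0.57 ≤ 0.97, so result = 1
(p3 /\ (p3 -> p1)) = min(0.57, 1) = 0.57
~p1: Gödel ¬ of 0.97 = 0 (operand ≠ 0)
(~p1 \/ p3) = max(0, 0.57) = 0.57
~p3: Gödel ¬ of 0.57 = 0 (operand ≠ 0)
((~p1 \/ p3) -> ~p3): 0.57 > 0, so result = 0
(p1 -> ((~p1 \/ p3) -> ~p3)): 0.97 > 0, so result = 0
~p3: Gödel ¬ of 0.57 = 0 (operand ≠ 0)
(p3 -> ~p3): 0.57 > 0, so result = 0
((p3 -> ~p3) -> p2): 0 ≤ 0.71, so result = 1
((p1 -> ((~p1 \/ p3) -> ~p3)) /\ ((p3 -> ~p3) -> p2)) = min(0, 1) = 0
((p3 /\ (p3 -> p1)) \/ ((p1 -> ((~p1 \/ p3) -> ~p3)) /\ ((p3 -> ~p3) -> p2))) = max(0.57, 0) = 0.57

0.57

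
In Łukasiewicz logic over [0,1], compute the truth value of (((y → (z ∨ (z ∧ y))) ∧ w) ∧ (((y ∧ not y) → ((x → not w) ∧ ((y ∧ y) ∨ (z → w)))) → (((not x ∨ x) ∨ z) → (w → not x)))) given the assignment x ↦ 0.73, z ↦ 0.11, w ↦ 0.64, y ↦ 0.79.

0.32

(z ∧ y) = min(0.11, 0.79) = 0.11
(z ∨ (z ∧ y)) = max(0.11, 0.11) = 0.11
(y → (z ∨ (z ∧ y))): min(1, 1 − 0.79 + 0.11) = 0.32
((y → (z ∨ (z ∧ y))) ∧ w) = min(0.32, 0.64) = 0.32
not y: Łukasiewicz ¬ gives 1 − 0.79 = 0.21
(y ∧ not y) = min(0.79, 0.21) = 0.21
not w: Łukasiewicz ¬ gives 1 − 0.64 = 0.36
(x → not w): min(1, 1 − 0.73 + 0.36) = 0.63
(y ∧ y) = min(0.79, 0.79) = 0.79
(z → w): min(1, 1 − 0.11 + 0.64) = 1
((y ∧ y) ∨ (z → w)) = max(0.79, 1) = 1
((x → not w) ∧ ((y ∧ y) ∨ (z → w))) = min(0.63, 1) = 0.63
((y ∧ not y) → ((x → not w) ∧ ((y ∧ y) ∨ (z → w)))): min(1, 1 − 0.21 + 0.63) = 1
not x: Łukasiewicz ¬ gives 1 − 0.73 = 0.27
(not x ∨ x) = max(0.27, 0.73) = 0.73
((not x ∨ x) ∨ z) = max(0.73, 0.11) = 0.73
not x: Łukasiewicz ¬ gives 1 − 0.73 = 0.27
(w → not x): min(1, 1 − 0.64 + 0.27) = 0.63
(((not x ∨ x) ∨ z) → (w → not x)): min(1, 1 − 0.73 + 0.63) = 0.9
(((y ∧ not y) → ((x → not w) ∧ ((y ∧ y) ∨ (z → w)))) → (((not x ∨ x) ∨ z) → (w → not x))): min(1, 1 − 1 + 0.9) = 0.9
(((y → (z ∨ (z ∧ y))) ∧ w) ∧ (((y ∧ not y) → ((x → not w) ∧ ((y ∧ y) ∨ (z → w)))) → (((not x ∨ x) ∨ z) → (w → not x)))) = min(0.32, 0.9) = 0.32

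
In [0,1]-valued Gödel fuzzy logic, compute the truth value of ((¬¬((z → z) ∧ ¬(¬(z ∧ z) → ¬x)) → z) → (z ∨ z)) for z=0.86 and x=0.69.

(z → z): 0.86 ≤ 0.86, so result = 1
(z ∧ z) = min(0.86, 0.86) = 0.86
¬(z ∧ z): Gödel ¬ of 0.86 = 0 (operand ≠ 0)
¬x: Gödel ¬ of 0.69 = 0 (operand ≠ 0)
(¬(z ∧ z) → ¬x): 0 ≤ 0, so result = 1
¬(¬(z ∧ z) → ¬x): Gödel ¬ of 1 = 0 (operand ≠ 0)
((z → z) ∧ ¬(¬(z ∧ z) → ¬x)) = min(1, 0) = 0
¬((z → z) ∧ ¬(¬(z ∧ z) → ¬x)): Gödel ¬ of 0 = 1 (operand is 0)
¬¬((z → z) ∧ ¬(¬(z ∧ z) → ¬x)): Gödel ¬ of 1 = 0 (operand ≠ 0)
(¬¬((z → z) ∧ ¬(¬(z ∧ z) → ¬x)) → z): 0 ≤ 0.86, so result = 1
(z ∨ z) = max(0.86, 0.86) = 0.86
((¬¬((z → z) ∧ ¬(¬(z ∧ z) → ¬x)) → z) → (z ∨ z)): 1 > 0.86, so result = 0.86

0.86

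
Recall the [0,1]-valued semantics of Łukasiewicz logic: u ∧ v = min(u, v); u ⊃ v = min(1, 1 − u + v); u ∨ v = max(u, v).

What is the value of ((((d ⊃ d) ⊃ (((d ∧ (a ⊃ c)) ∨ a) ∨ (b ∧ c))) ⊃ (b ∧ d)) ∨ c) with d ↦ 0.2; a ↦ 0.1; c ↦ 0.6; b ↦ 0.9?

(d ⊃ d): min(1, 1 − 0.2 + 0.2) = 1
(a ⊃ c): min(1, 1 − 0.1 + 0.6) = 1
(d ∧ (a ⊃ c)) = min(0.2, 1) = 0.2
((d ∧ (a ⊃ c)) ∨ a) = max(0.2, 0.1) = 0.2
(b ∧ c) = min(0.9, 0.6) = 0.6
(((d ∧ (a ⊃ c)) ∨ a) ∨ (b ∧ c)) = max(0.2, 0.6) = 0.6
((d ⊃ d) ⊃ (((d ∧ (a ⊃ c)) ∨ a) ∨ (b ∧ c))): min(1, 1 − 1 + 0.6) = 0.6
(b ∧ d) = min(0.9, 0.2) = 0.2
(((d ⊃ d) ⊃ (((d ∧ (a ⊃ c)) ∨ a) ∨ (b ∧ c))) ⊃ (b ∧ d)): min(1, 1 − 0.6 + 0.2) = 0.6
((((d ⊃ d) ⊃ (((d ∧ (a ⊃ c)) ∨ a) ∨ (b ∧ c))) ⊃ (b ∧ d)) ∨ c) = max(0.6, 0.6) = 0.6

0.60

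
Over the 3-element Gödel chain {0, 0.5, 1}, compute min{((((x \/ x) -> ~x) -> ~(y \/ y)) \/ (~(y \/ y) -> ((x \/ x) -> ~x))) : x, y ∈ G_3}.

1.00

Every assignment gives 1. For instance at x = 0, y = 0:
  (x \/ x) = max(0, 0) = 0
  ~x: Gödel ¬ of 0 = 1 (operand is 0)
  ((x \/ x) -> ~x): 0 ≤ 1, so result = 1
  (y \/ y) = max(0, 0) = 0
  ~(y \/ y): Gödel ¬ of 0 = 1 (operand is 0)
  (((x \/ x) -> ~x) -> ~(y \/ y)): 1 ≤ 1, so result = 1
  (y \/ y) = max(0, 0) = 0
  ~(y \/ y): Gödel ¬ of 0 = 1 (operand is 0)
  (x \/ x) = max(0, 0) = 0
  ~x: Gödel ¬ of 0 = 1 (operand is 0)
  ((x \/ x) -> ~x): 0 ≤ 1, so result = 1
  (~(y \/ y) -> ((x \/ x) -> ~x)): 1 ≤ 1, so result = 1
  ((((x \/ x) -> ~x) -> ~(y \/ y)) \/ (~(y \/ y) -> ((x \/ x) -> ~x))) = max(1, 1) = 1
All 9 assignments give value 1 — the formula is a G_3-tautology.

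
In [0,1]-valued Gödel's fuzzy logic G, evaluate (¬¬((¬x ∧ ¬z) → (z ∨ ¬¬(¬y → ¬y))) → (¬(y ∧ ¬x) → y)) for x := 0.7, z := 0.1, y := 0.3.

0.30

¬x: Gödel ¬ of 0.7 = 0 (operand ≠ 0)
¬z: Gödel ¬ of 0.1 = 0 (operand ≠ 0)
(¬x ∧ ¬z) = min(0, 0) = 0
¬y: Gödel ¬ of 0.3 = 0 (operand ≠ 0)
¬y: Gödel ¬ of 0.3 = 0 (operand ≠ 0)
(¬y → ¬y): 0 ≤ 0, so result = 1
¬(¬y → ¬y): Gödel ¬ of 1 = 0 (operand ≠ 0)
¬¬(¬y → ¬y): Gödel ¬ of 0 = 1 (operand is 0)
(z ∨ ¬¬(¬y → ¬y)) = max(0.1, 1) = 1
((¬x ∧ ¬z) → (z ∨ ¬¬(¬y → ¬y))): 0 ≤ 1, so result = 1
¬((¬x ∧ ¬z) → (z ∨ ¬¬(¬y → ¬y))): Gödel ¬ of 1 = 0 (operand ≠ 0)
¬¬((¬x ∧ ¬z) → (z ∨ ¬¬(¬y → ¬y))): Gödel ¬ of 0 = 1 (operand is 0)
¬x: Gödel ¬ of 0.7 = 0 (operand ≠ 0)
(y ∧ ¬x) = min(0.3, 0) = 0
¬(y ∧ ¬x): Gödel ¬ of 0 = 1 (operand is 0)
(¬(y ∧ ¬x) → y): 1 > 0.3, so result = 0.3
(¬¬((¬x ∧ ¬z) → (z ∨ ¬¬(¬y → ¬y))) → (¬(y ∧ ¬x) → y)): 1 > 0.3, so result = 0.3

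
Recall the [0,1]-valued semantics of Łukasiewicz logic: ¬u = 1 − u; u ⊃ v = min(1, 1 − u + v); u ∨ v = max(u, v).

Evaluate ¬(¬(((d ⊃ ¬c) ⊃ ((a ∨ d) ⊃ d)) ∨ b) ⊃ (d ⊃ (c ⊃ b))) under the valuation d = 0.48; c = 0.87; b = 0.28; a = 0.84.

¬c: Łukasiewicz ¬ gives 1 − 0.87 = 0.13
(d ⊃ ¬c): min(1, 1 − 0.48 + 0.13) = 0.65
(a ∨ d) = max(0.84, 0.48) = 0.84
((a ∨ d) ⊃ d): min(1, 1 − 0.84 + 0.48) = 0.64
((d ⊃ ¬c) ⊃ ((a ∨ d) ⊃ d)): min(1, 1 − 0.65 + 0.64) = 0.99
(((d ⊃ ¬c) ⊃ ((a ∨ d) ⊃ d)) ∨ b) = max(0.99, 0.28) = 0.99
¬(((d ⊃ ¬c) ⊃ ((a ∨ d) ⊃ d)) ∨ b): Łukasiewicz ¬ gives 1 − 0.99 = 0.01
(c ⊃ b): min(1, 1 − 0.87 + 0.28) = 0.41
(d ⊃ (c ⊃ b)): min(1, 1 − 0.48 + 0.41) = 0.93
(¬(((d ⊃ ¬c) ⊃ ((a ∨ d) ⊃ d)) ∨ b) ⊃ (d ⊃ (c ⊃ b))): min(1, 1 − 0.01 + 0.93) = 1
¬(¬(((d ⊃ ¬c) ⊃ ((a ∨ d) ⊃ d)) ∨ b) ⊃ (d ⊃ (c ⊃ b))): Łukasiewicz ¬ gives 1 − 1 = 0

0.00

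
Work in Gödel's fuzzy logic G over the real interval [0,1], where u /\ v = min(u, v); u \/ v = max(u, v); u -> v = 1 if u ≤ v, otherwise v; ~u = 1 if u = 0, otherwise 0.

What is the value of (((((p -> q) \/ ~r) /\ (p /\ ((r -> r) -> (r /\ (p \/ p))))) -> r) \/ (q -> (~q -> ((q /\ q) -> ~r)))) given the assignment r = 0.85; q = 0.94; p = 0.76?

(p -> q): 0.76 ≤ 0.94, so result = 1
~r: Gödel ¬ of 0.85 = 0 (operand ≠ 0)
((p -> q) \/ ~r) = max(1, 0) = 1
(r -> r): 0.85 ≤ 0.85, so result = 1
(p \/ p) = max(0.76, 0.76) = 0.76
(r /\ (p \/ p)) = min(0.85, 0.76) = 0.76
((r -> r) -> (r /\ (p \/ p))): 1 > 0.76, so result = 0.76
(p /\ ((r -> r) -> (r /\ (p \/ p)))) = min(0.76, 0.76) = 0.76
(((p -> q) \/ ~r) /\ (p /\ ((r -> r) -> (r /\ (p \/ p))))) = min(1, 0.76) = 0.76
((((p -> q) \/ ~r) /\ (p /\ ((r -> r) -> (r /\ (p \/ p))))) -> r): 0.76 ≤ 0.85, so result = 1
~q: Gödel ¬ of 0.94 = 0 (operand ≠ 0)
(q /\ q) = min(0.94, 0.94) = 0.94
~r: Gödel ¬ of 0.85 = 0 (operand ≠ 0)
((q /\ q) -> ~r): 0.94 > 0, so result = 0
(~q -> ((q /\ q) -> ~r)): 0 ≤ 0, so result = 1
(q -> (~q -> ((q /\ q) -> ~r))): 0.94 ≤ 1, so result = 1
(((((p -> q) \/ ~r) /\ (p /\ ((r -> r) -> (r /\ (p \/ p))))) -> r) \/ (q -> (~q -> ((q /\ q) -> ~r)))) = max(1, 1) = 1

1.00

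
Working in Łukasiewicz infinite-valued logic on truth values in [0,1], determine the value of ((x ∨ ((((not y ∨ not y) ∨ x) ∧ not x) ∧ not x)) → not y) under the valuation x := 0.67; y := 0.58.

0.75

not y: Łukasiewicz ¬ gives 1 − 0.58 = 0.42
not y: Łukasiewicz ¬ gives 1 − 0.58 = 0.42
(not y ∨ not y) = max(0.42, 0.42) = 0.42
((not y ∨ not y) ∨ x) = max(0.42, 0.67) = 0.67
not x: Łukasiewicz ¬ gives 1 − 0.67 = 0.33
(((not y ∨ not y) ∨ x) ∧ not x) = min(0.67, 0.33) = 0.33
not x: Łukasiewicz ¬ gives 1 − 0.67 = 0.33
((((not y ∨ not y) ∨ x) ∧ not x) ∧ not x) = min(0.33, 0.33) = 0.33
(x ∨ ((((not y ∨ not y) ∨ x) ∧ not x) ∧ not x)) = max(0.67, 0.33) = 0.67
not y: Łukasiewicz ¬ gives 1 − 0.58 = 0.42
((x ∨ ((((not y ∨ not y) ∨ x) ∧ not x) ∧ not x)) → not y): min(1, 1 − 0.67 + 0.42) = 0.75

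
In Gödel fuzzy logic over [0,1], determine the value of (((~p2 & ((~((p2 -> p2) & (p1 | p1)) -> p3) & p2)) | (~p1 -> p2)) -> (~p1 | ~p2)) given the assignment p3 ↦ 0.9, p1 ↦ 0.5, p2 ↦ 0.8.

~p2: Gödel ¬ of 0.8 = 0 (operand ≠ 0)
(p2 -> p2): 0.8 ≤ 0.8, so result = 1
(p1 | p1) = max(0.5, 0.5) = 0.5
((p2 -> p2) & (p1 | p1)) = min(1, 0.5) = 0.5
~((p2 -> p2) & (p1 | p1)): Gödel ¬ of 0.5 = 0 (operand ≠ 0)
(~((p2 -> p2) & (p1 | p1)) -> p3): 0 ≤ 0.9, so result = 1
((~((p2 -> p2) & (p1 | p1)) -> p3) & p2) = min(1, 0.8) = 0.8
(~p2 & ((~((p2 -> p2) & (p1 | p1)) -> p3) & p2)) = min(0, 0.8) = 0
~p1: Gödel ¬ of 0.5 = 0 (operand ≠ 0)
(~p1 -> p2): 0 ≤ 0.8, so result = 1
((~p2 & ((~((p2 -> p2) & (p1 | p1)) -> p3) & p2)) | (~p1 -> p2)) = max(0, 1) = 1
~p1: Gödel ¬ of 0.5 = 0 (operand ≠ 0)
~p2: Gödel ¬ of 0.8 = 0 (operand ≠ 0)
(~p1 | ~p2) = max(0, 0) = 0
(((~p2 & ((~((p2 -> p2) & (p1 | p1)) -> p3) & p2)) | (~p1 -> p2)) -> (~p1 | ~p2)): 1 > 0, so result = 0

0.00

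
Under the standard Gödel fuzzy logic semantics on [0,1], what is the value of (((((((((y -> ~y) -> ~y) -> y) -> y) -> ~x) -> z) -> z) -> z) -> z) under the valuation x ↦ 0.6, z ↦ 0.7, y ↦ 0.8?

0.70

~y: Gödel ¬ of 0.8 = 0 (operand ≠ 0)
(y -> ~y): 0.8 > 0, so result = 0
~y: Gödel ¬ of 0.8 = 0 (operand ≠ 0)
((y -> ~y) -> ~y): 0 ≤ 0, so result = 1
(((y -> ~y) -> ~y) -> y): 1 > 0.8, so result = 0.8
((((y -> ~y) -> ~y) -> y) -> y): 0.8 ≤ 0.8, so result = 1
~x: Gödel ¬ of 0.6 = 0 (operand ≠ 0)
(((((y -> ~y) -> ~y) -> y) -> y) -> ~x): 1 > 0, so result = 0
((((((y -> ~y) -> ~y) -> y) -> y) -> ~x) -> z): 0 ≤ 0.7, so result = 1
(((((((y -> ~y) -> ~y) -> y) -> y) -> ~x) -> z) -> z): 1 > 0.7, so result = 0.7
((((((((y -> ~y) -> ~y) -> y) -> y) -> ~x) -> z) -> z) -> z): 0.7 ≤ 0.7, so result = 1
(((((((((y -> ~y) -> ~y) -> y) -> y) -> ~x) -> z) -> z) -> z) -> z): 1 > 0.7, so result = 0.7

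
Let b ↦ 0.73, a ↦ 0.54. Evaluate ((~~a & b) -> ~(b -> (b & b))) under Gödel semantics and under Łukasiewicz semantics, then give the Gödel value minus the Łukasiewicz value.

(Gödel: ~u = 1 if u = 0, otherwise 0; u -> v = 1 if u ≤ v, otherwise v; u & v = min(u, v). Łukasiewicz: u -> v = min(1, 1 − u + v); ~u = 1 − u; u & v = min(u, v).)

Gödel evaluation:
  ~a: Gödel ¬ of 0.54 = 0 (operand ≠ 0)
  ~~a: Gödel ¬ of 0 = 1 (operand is 0)
  (~~a & b) = min(1, 0.73) = 0.73
  (b & b) = min(0.73, 0.73) = 0.73
  (b -> (b & b)): 0.73 ≤ 0.73, so result = 1
  ~(b -> (b & b)): Gödel ¬ of 1 = 0 (operand ≠ 0)
  ((~~a & b) -> ~(b -> (b & b))): 0.73 > 0, so result = 0
  Gödel value = 0
Łukasiewicz evaluation:
  ~a: Łukasiewicz ¬ gives 1 − 0.54 = 0.46
  ~~a: Łukasiewicz ¬ gives 1 − 0.46 = 0.54
  (~~a & b) = min(0.54, 0.73) = 0.54
  (b & b) = min(0.73, 0.73) = 0.73
  (b -> (b & b)): min(1, 1 − 0.73 + 0.73) = 1
  ~(b -> (b & b)): Łukasiewicz ¬ gives 1 − 1 = 0
  ((~~a & b) -> ~(b -> (b & b))): min(1, 1 − 0.54 + 0) = 0.46
  Łukasiewicz value = 0.46
Difference: 0 − 0.46 = -0.46

-0.46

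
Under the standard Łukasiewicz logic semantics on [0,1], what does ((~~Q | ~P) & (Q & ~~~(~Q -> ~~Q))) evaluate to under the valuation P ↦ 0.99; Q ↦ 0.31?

~Q: Łukasiewicz ¬ gives 1 − 0.31 = 0.69
~~Q: Łukasiewicz ¬ gives 1 − 0.69 = 0.31
~P: Łukasiewicz ¬ gives 1 − 0.99 = 0.01
(~~Q | ~P) = max(0.31, 0.01) = 0.31
~Q: Łukasiewicz ¬ gives 1 − 0.31 = 0.69
~Q: Łukasiewicz ¬ gives 1 − 0.31 = 0.69
~~Q: Łukasiewicz ¬ gives 1 − 0.69 = 0.31
(~Q -> ~~Q): min(1, 1 − 0.69 + 0.31) = 0.62
~(~Q -> ~~Q): Łukasiewicz ¬ gives 1 − 0.62 = 0.38
~~(~Q -> ~~Q): Łukasiewicz ¬ gives 1 − 0.38 = 0.62
~~~(~Q -> ~~Q): Łukasiewicz ¬ gives 1 − 0.62 = 0.38
(Q & ~~~(~Q -> ~~Q)) = min(0.31, 0.38) = 0.31
((~~Q | ~P) & (Q & ~~~(~Q -> ~~Q))) = min(0.31, 0.31) = 0.31

0.31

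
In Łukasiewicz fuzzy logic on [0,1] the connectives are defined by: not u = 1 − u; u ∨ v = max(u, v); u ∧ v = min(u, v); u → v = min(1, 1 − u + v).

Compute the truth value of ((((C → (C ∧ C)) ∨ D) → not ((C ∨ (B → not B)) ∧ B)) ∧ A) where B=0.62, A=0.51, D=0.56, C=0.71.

0.38

(C ∧ C) = min(0.71, 0.71) = 0.71
(C → (C ∧ C)): min(1, 1 − 0.71 + 0.71) = 1
((C → (C ∧ C)) ∨ D) = max(1, 0.56) = 1
not B: Łukasiewicz ¬ gives 1 − 0.62 = 0.38
(B → not B): min(1, 1 − 0.62 + 0.38) = 0.76
(C ∨ (B → not B)) = max(0.71, 0.76) = 0.76
((C ∨ (B → not B)) ∧ B) = min(0.76, 0.62) = 0.62
not ((C ∨ (B → not B)) ∧ B): Łukasiewicz ¬ gives 1 − 0.62 = 0.38
(((C → (C ∧ C)) ∨ D) → not ((C ∨ (B → not B)) ∧ B)): min(1, 1 − 1 + 0.38) = 0.38
((((C → (C ∧ C)) ∨ D) → not ((C ∨ (B → not B)) ∧ B)) ∧ A) = min(0.38, 0.51) = 0.38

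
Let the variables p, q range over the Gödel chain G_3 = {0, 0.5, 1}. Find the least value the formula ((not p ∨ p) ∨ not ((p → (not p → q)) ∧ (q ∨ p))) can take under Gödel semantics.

The minimum is attained at p = 0.5, q = 0:
  not p: Gödel ¬ of 0.5 = 0 (operand ≠ 0)
  (not p ∨ p) = max(0, 0.5) = 0.5
  not p: Gödel ¬ of 0.5 = 0 (operand ≠ 0)
  (not p → q): 0 ≤ 0, so result = 1
  (p → (not p → q)): 0.5 ≤ 1, so result = 1
  (q ∨ p) = max(0, 0.5) = 0.5
  ((p → (not p → q)) ∧ (q ∨ p)) = min(1, 0.5) = 0.5
  not ((p → (not p → q)) ∧ (q ∨ p)): Gödel ¬ of 0.5 = 0 (operand ≠ 0)
  ((not p ∨ p) ∨ not ((p → (not p → q)) ∧ (q ∨ p))) = max(0.5, 0) = 0.5
Checking all 9 assignments confirms none give a value below 0.50.

0.50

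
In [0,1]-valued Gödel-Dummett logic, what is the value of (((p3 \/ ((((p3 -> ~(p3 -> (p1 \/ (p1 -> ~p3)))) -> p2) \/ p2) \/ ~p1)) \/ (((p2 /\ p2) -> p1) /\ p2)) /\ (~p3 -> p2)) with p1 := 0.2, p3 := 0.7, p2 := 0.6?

~p3: Gödel ¬ of 0.7 = 0 (operand ≠ 0)
(p1 -> ~p3): 0.2 > 0, so result = 0
(p1 \/ (p1 -> ~p3)) = max(0.2, 0) = 0.2
(p3 -> (p1 \/ (p1 -> ~p3))): 0.7 > 0.2, so result = 0.2
~(p3 -> (p1 \/ (p1 -> ~p3))): Gödel ¬ of 0.2 = 0 (operand ≠ 0)
(p3 -> ~(p3 -> (p1 \/ (p1 -> ~p3)))): 0.7 > 0, so result = 0
((p3 -> ~(p3 -> (p1 \/ (p1 -> ~p3)))) -> p2): 0 ≤ 0.6, so result = 1
(((p3 -> ~(p3 -> (p1 \/ (p1 -> ~p3)))) -> p2) \/ p2) = max(1, 0.6) = 1
~p1: Gödel ¬ of 0.2 = 0 (operand ≠ 0)
((((p3 -> ~(p3 -> (p1 \/ (p1 -> ~p3)))) -> p2) \/ p2) \/ ~p1) = max(1, 0) = 1
(p3 \/ ((((p3 -> ~(p3 -> (p1 \/ (p1 -> ~p3)))) -> p2) \/ p2) \/ ~p1)) = max(0.7, 1) = 1
(p2 /\ p2) = min(0.6, 0.6) = 0.6
((p2 /\ p2) -> p1): 0.6 > 0.2, so result = 0.2
(((p2 /\ p2) -> p1) /\ p2) = min(0.2, 0.6) = 0.2
((p3 \/ ((((p3 -> ~(p3 -> (p1 \/ (p1 -> ~p3)))) -> p2) \/ p2) \/ ~p1)) \/ (((p2 /\ p2) -> p1) /\ p2)) = max(1, 0.2) = 1
~p3: Gödel ¬ of 0.7 = 0 (operand ≠ 0)
(~p3 -> p2): 0 ≤ 0.6, so result = 1
(((p3 \/ ((((p3 -> ~(p3 -> (p1 \/ (p1 -> ~p3)))) -> p2) \/ p2) \/ ~p1)) \/ (((p2 /\ p2) -> p1) /\ p2)) /\ (~p3 -> p2)) = min(1, 1) = 1

1.00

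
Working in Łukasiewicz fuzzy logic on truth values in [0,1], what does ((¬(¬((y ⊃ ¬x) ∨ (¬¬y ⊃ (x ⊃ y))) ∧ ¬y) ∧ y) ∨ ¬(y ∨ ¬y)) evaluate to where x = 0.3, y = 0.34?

0.34

¬x: Łukasiewicz ¬ gives 1 − 0.3 = 0.7
(y ⊃ ¬x): min(1, 1 − 0.34 + 0.7) = 1
¬y: Łukasiewicz ¬ gives 1 − 0.34 = 0.66
¬¬y: Łukasiewicz ¬ gives 1 − 0.66 = 0.34
(x ⊃ y): min(1, 1 − 0.3 + 0.34) = 1
(¬¬y ⊃ (x ⊃ y)): min(1, 1 − 0.34 + 1) = 1
((y ⊃ ¬x) ∨ (¬¬y ⊃ (x ⊃ y))) = max(1, 1) = 1
¬((y ⊃ ¬x) ∨ (¬¬y ⊃ (x ⊃ y))): Łukasiewicz ¬ gives 1 − 1 = 0
¬y: Łukasiewicz ¬ gives 1 − 0.34 = 0.66
(¬((y ⊃ ¬x) ∨ (¬¬y ⊃ (x ⊃ y))) ∧ ¬y) = min(0, 0.66) = 0
¬(¬((y ⊃ ¬x) ∨ (¬¬y ⊃ (x ⊃ y))) ∧ ¬y): Łukasiewicz ¬ gives 1 − 0 = 1
(¬(¬((y ⊃ ¬x) ∨ (¬¬y ⊃ (x ⊃ y))) ∧ ¬y) ∧ y) = min(1, 0.34) = 0.34
¬y: Łukasiewicz ¬ gives 1 − 0.34 = 0.66
(y ∨ ¬y) = max(0.34, 0.66) = 0.66
¬(y ∨ ¬y): Łukasiewicz ¬ gives 1 − 0.66 = 0.34
((¬(¬((y ⊃ ¬x) ∨ (¬¬y ⊃ (x ⊃ y))) ∧ ¬y) ∧ y) ∨ ¬(y ∨ ¬y)) = max(0.34, 0.34) = 0.34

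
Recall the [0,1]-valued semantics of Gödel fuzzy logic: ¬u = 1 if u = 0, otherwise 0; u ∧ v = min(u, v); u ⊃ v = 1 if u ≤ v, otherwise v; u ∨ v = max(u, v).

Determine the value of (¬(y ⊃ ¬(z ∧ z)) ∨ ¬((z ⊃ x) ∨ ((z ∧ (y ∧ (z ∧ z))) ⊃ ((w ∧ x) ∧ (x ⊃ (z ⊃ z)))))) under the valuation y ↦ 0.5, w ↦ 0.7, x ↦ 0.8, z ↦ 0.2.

1.00

(z ∧ z) = min(0.2, 0.2) = 0.2
¬(z ∧ z): Gödel ¬ of 0.2 = 0 (operand ≠ 0)
(y ⊃ ¬(z ∧ z)): 0.5 > 0, so result = 0
¬(y ⊃ ¬(z ∧ z)): Gödel ¬ of 0 = 1 (operand is 0)
(z ⊃ x): 0.2 ≤ 0.8, so result = 1
(z ∧ z) = min(0.2, 0.2) = 0.2
(y ∧ (z ∧ z)) = min(0.5, 0.2) = 0.2
(z ∧ (y ∧ (z ∧ z))) = min(0.2, 0.2) = 0.2
(w ∧ x) = min(0.7, 0.8) = 0.7
(z ⊃ z): 0.2 ≤ 0.2, so result = 1
(x ⊃ (z ⊃ z)): 0.8 ≤ 1, so result = 1
((w ∧ x) ∧ (x ⊃ (z ⊃ z))) = min(0.7, 1) = 0.7
((z ∧ (y ∧ (z ∧ z))) ⊃ ((w ∧ x) ∧ (x ⊃ (z ⊃ z)))): 0.2 ≤ 0.7, so result = 1
((z ⊃ x) ∨ ((z ∧ (y ∧ (z ∧ z))) ⊃ ((w ∧ x) ∧ (x ⊃ (z ⊃ z))))) = max(1, 1) = 1
¬((z ⊃ x) ∨ ((z ∧ (y ∧ (z ∧ z))) ⊃ ((w ∧ x) ∧ (x ⊃ (z ⊃ z))))): Gödel ¬ of 1 = 0 (operand ≠ 0)
(¬(y ⊃ ¬(z ∧ z)) ∨ ¬((z ⊃ x) ∨ ((z ∧ (y ∧ (z ∧ z))) ⊃ ((w ∧ x) ∧ (x ⊃ (z ⊃ z)))))) = max(1, 0) = 1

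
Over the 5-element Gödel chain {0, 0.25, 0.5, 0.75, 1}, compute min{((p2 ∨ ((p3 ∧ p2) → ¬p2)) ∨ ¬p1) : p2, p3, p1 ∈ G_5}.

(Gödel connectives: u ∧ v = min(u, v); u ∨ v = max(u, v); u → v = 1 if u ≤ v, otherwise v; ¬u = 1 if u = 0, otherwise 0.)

The minimum is attained at p2 = 0.25, p3 = 0.25, p1 = 0.25:
  (p3 ∧ p2) = min(0.25, 0.25) = 0.25
  ¬p2: Gödel ¬ of 0.25 = 0 (operand ≠ 0)
  ((p3 ∧ p2) → ¬p2): 0.25 > 0, so result = 0
  (p2 ∨ ((p3 ∧ p2) → ¬p2)) = max(0.25, 0) = 0.25
  ¬p1: Gödel ¬ of 0.25 = 0 (operand ≠ 0)
  ((p2 ∨ ((p3 ∧ p2) → ¬p2)) ∨ ¬p1) = max(0.25, 0) = 0.25
Checking all 125 assignments confirms none give a value below 0.25.

0.25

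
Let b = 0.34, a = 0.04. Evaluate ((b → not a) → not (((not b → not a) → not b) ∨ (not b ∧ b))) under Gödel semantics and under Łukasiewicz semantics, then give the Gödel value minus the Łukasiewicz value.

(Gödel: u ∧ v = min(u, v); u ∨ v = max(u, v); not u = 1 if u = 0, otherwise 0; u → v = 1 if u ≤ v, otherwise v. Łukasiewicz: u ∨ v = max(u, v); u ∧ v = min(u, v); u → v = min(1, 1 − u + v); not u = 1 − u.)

0.66

Gödel evaluation:
  not a: Gödel ¬ of 0.04 = 0 (operand ≠ 0)
  (b → not a): 0.34 > 0, so result = 0
  not b: Gödel ¬ of 0.34 = 0 (operand ≠ 0)
  not a: Gödel ¬ of 0.04 = 0 (operand ≠ 0)
  (not b → not a): 0 ≤ 0, so result = 1
  not b: Gödel ¬ of 0.34 = 0 (operand ≠ 0)
  ((not b → not a) → not b): 1 > 0, so result = 0
  not b: Gödel ¬ of 0.34 = 0 (operand ≠ 0)
  (not b ∧ b) = min(0, 0.34) = 0
  (((not b → not a) → not b) ∨ (not b ∧ b)) = max(0, 0) = 0
  not (((not b → not a) → not b) ∨ (not b ∧ b)): Gödel ¬ of 0 = 1 (operand is 0)
  ((b → not a) → not (((not b → not a) → not b) ∨ (not b ∧ b))): 0 ≤ 1, so result = 1
  Gödel value = 1
Łukasiewicz evaluation:
  not a: Łukasiewicz ¬ gives 1 − 0.04 = 0.96
  (b → not a): min(1, 1 − 0.34 + 0.96) = 1
  not b: Łukasiewicz ¬ gives 1 − 0.34 = 0.66
  not a: Łukasiewicz ¬ gives 1 − 0.04 = 0.96
  (not b → not a): min(1, 1 − 0.66 + 0.96) = 1
  not b: Łukasiewicz ¬ gives 1 − 0.34 = 0.66
  ((not b → not a) → not b): min(1, 1 − 1 + 0.66) = 0.66
  not b: Łukasiewicz ¬ gives 1 − 0.34 = 0.66
  (not b ∧ b) = min(0.66, 0.34) = 0.34
  (((not b → not a) → not b) ∨ (not b ∧ b)) = max(0.66, 0.34) = 0.66
  not (((not b → not a) → not b) ∨ (not b ∧ b)): Łukasiewicz ¬ gives 1 − 0.66 = 0.34
  ((b → not a) → not (((not b → not a) → not b) ∨ (not b ∧ b))): min(1, 1 − 1 + 0.34) = 0.34
  Łukasiewicz value = 0.34
Difference: 1 − 0.34 = 0.66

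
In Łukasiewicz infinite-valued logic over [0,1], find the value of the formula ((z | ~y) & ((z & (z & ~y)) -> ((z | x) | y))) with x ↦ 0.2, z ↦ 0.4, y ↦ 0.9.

0.40

~y: Łukasiewicz ¬ gives 1 − 0.9 = 0.1
(z | ~y) = max(0.4, 0.1) = 0.4
~y: Łukasiewicz ¬ gives 1 − 0.9 = 0.1
(z & ~y) = min(0.4, 0.1) = 0.1
(z & (z & ~y)) = min(0.4, 0.1) = 0.1
(z | x) = max(0.4, 0.2) = 0.4
((z | x) | y) = max(0.4, 0.9) = 0.9
((z & (z & ~y)) -> ((z | x) | y)): min(1, 1 − 0.1 + 0.9) = 1
((z | ~y) & ((z & (z & ~y)) -> ((z | x) | y))) = min(0.4, 1) = 0.4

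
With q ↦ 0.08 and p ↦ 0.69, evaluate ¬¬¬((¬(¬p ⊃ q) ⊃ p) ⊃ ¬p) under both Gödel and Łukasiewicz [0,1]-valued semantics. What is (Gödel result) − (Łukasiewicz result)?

0.31

Gödel evaluation:
  ¬p: Gödel ¬ of 0.69 = 0 (operand ≠ 0)
  (¬p ⊃ q): 0 ≤ 0.08, so result = 1
  ¬(¬p ⊃ q): Gödel ¬ of 1 = 0 (operand ≠ 0)
  (¬(¬p ⊃ q) ⊃ p): 0 ≤ 0.69, so result = 1
  ¬p: Gödel ¬ of 0.69 = 0 (operand ≠ 0)
  ((¬(¬p ⊃ q) ⊃ p) ⊃ ¬p): 1 > 0, so result = 0
  ¬((¬(¬p ⊃ q) ⊃ p) ⊃ ¬p): Gödel ¬ of 0 = 1 (operand is 0)
  ¬¬((¬(¬p ⊃ q) ⊃ p) ⊃ ¬p): Gödel ¬ of 1 = 0 (operand ≠ 0)
  ¬¬¬((¬(¬p ⊃ q) ⊃ p) ⊃ ¬p): Gödel ¬ of 0 = 1 (operand is 0)
  Gödel value = 1
Łukasiewicz evaluation:
  ¬p: Łukasiewicz ¬ gives 1 − 0.69 = 0.31
  (¬p ⊃ q): min(1, 1 − 0.31 + 0.08) = 0.77
  ¬(¬p ⊃ q): Łukasiewicz ¬ gives 1 − 0.77 = 0.23
  (¬(¬p ⊃ q) ⊃ p): min(1, 1 − 0.23 + 0.69) = 1
  ¬p: Łukasiewicz ¬ gives 1 − 0.69 = 0.31
  ((¬(¬p ⊃ q) ⊃ p) ⊃ ¬p): min(1, 1 − 1 + 0.31) = 0.31
  ¬((¬(¬p ⊃ q) ⊃ p) ⊃ ¬p): Łukasiewicz ¬ gives 1 − 0.31 = 0.69
  ¬¬((¬(¬p ⊃ q) ⊃ p) ⊃ ¬p): Łukasiewicz ¬ gives 1 − 0.69 = 0.31
  ¬¬¬((¬(¬p ⊃ q) ⊃ p) ⊃ ¬p): Łukasiewicz ¬ gives 1 − 0.31 = 0.69
  Łukasiewicz value = 0.69
Difference: 1 − 0.69 = 0.31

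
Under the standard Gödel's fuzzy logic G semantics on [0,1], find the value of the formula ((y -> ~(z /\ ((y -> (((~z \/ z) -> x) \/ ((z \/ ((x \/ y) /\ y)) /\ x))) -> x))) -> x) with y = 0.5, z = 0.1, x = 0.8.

1.00

~z: Gödel ¬ of 0.1 = 0 (operand ≠ 0)
(~z \/ z) = max(0, 0.1) = 0.1
((~z \/ z) -> x): 0.1 ≤ 0.8, so result = 1
(x \/ y) = max(0.8, 0.5) = 0.8
((x \/ y) /\ y) = min(0.8, 0.5) = 0.5
(z \/ ((x \/ y) /\ y)) = max(0.1, 0.5) = 0.5
((z \/ ((x \/ y) /\ y)) /\ x) = min(0.5, 0.8) = 0.5
(((~z \/ z) -> x) \/ ((z \/ ((x \/ y) /\ y)) /\ x)) = max(1, 0.5) = 1
(y -> (((~z \/ z) -> x) \/ ((z \/ ((x \/ y) /\ y)) /\ x))): 0.5 ≤ 1, so result = 1
((y -> (((~z \/ z) -> x) \/ ((z \/ ((x \/ y) /\ y)) /\ x))) -> x): 1 > 0.8, so result = 0.8
(z /\ ((y -> (((~z \/ z) -> x) \/ ((z \/ ((x \/ y) /\ y)) /\ x))) -> x)) = min(0.1, 0.8) = 0.1
~(z /\ ((y -> (((~z \/ z) -> x) \/ ((z \/ ((x \/ y) /\ y)) /\ x))) -> x)): Gödel ¬ of 0.1 = 0 (operand ≠ 0)
(y -> ~(z /\ ((y -> (((~z \/ z) -> x) \/ ((z \/ ((x \/ y) /\ y)) /\ x))) -> x))): 0.5 > 0, so result = 0
((y -> ~(z /\ ((y -> (((~z \/ z) -> x) \/ ((z \/ ((x \/ y) /\ y)) /\ x))) -> x))) -> x): 0 ≤ 0.8, so result = 1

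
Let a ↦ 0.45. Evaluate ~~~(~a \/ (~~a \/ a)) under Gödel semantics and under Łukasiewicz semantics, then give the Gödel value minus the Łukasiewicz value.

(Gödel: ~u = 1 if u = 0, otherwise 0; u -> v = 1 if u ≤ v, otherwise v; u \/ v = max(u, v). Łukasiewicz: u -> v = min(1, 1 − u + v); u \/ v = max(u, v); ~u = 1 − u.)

Gödel evaluation:
  ~a: Gödel ¬ of 0.45 = 0 (operand ≠ 0)
  ~a: Gödel ¬ of 0.45 = 0 (operand ≠ 0)
  ~~a: Gödel ¬ of 0 = 1 (operand is 0)
  (~~a \/ a) = max(1, 0.45) = 1
  (~a \/ (~~a \/ a)) = max(0, 1) = 1
  ~(~a \/ (~~a \/ a)): Gödel ¬ of 1 = 0 (operand ≠ 0)
  ~~(~a \/ (~~a \/ a)): Gödel ¬ of 0 = 1 (operand is 0)
  ~~~(~a \/ (~~a \/ a)): Gödel ¬ of 1 = 0 (operand ≠ 0)
  Gödel value = 0
Łukasiewicz evaluation:
  ~a: Łukasiewicz ¬ gives 1 − 0.45 = 0.55
  ~a: Łukasiewicz ¬ gives 1 − 0.45 = 0.55
  ~~a: Łukasiewicz ¬ gives 1 − 0.55 = 0.45
  (~~a \/ a) = max(0.45, 0.45) = 0.45
  (~a \/ (~~a \/ a)) = max(0.55, 0.45) = 0.55
  ~(~a \/ (~~a \/ a)): Łukasiewicz ¬ gives 1 − 0.55 = 0.45
  ~~(~a \/ (~~a \/ a)): Łukasiewicz ¬ gives 1 − 0.45 = 0.55
  ~~~(~a \/ (~~a \/ a)): Łukasiewicz ¬ gives 1 − 0.55 = 0.45
  Łukasiewicz value = 0.45
Difference: 0 − 0.45 = -0.45

-0.45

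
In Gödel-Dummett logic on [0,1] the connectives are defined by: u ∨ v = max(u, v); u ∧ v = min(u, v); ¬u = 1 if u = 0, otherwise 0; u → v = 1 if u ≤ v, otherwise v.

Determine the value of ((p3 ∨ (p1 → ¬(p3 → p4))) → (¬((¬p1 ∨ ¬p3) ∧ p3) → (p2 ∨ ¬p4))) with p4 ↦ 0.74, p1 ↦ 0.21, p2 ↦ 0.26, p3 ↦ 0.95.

0.26

(p3 → p4): 0.95 > 0.74, so result = 0.74
¬(p3 → p4): Gödel ¬ of 0.74 = 0 (operand ≠ 0)
(p1 → ¬(p3 → p4)): 0.21 > 0, so result = 0
(p3 ∨ (p1 → ¬(p3 → p4))) = max(0.95, 0) = 0.95
¬p1: Gödel ¬ of 0.21 = 0 (operand ≠ 0)
¬p3: Gödel ¬ of 0.95 = 0 (operand ≠ 0)
(¬p1 ∨ ¬p3) = max(0, 0) = 0
((¬p1 ∨ ¬p3) ∧ p3) = min(0, 0.95) = 0
¬((¬p1 ∨ ¬p3) ∧ p3): Gödel ¬ of 0 = 1 (operand is 0)
¬p4: Gödel ¬ of 0.74 = 0 (operand ≠ 0)
(p2 ∨ ¬p4) = max(0.26, 0) = 0.26
(¬((¬p1 ∨ ¬p3) ∧ p3) → (p2 ∨ ¬p4)): 1 > 0.26, so result = 0.26
((p3 ∨ (p1 → ¬(p3 → p4))) → (¬((¬p1 ∨ ¬p3) ∧ p3) → (p2 ∨ ¬p4))): 0.95 > 0.26, so result = 0.26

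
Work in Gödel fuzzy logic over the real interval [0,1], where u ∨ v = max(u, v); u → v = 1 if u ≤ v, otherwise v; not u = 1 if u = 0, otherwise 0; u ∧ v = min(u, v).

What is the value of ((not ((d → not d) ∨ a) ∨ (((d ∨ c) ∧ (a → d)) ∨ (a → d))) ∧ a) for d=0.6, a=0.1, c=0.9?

0.10

not d: Gödel ¬ of 0.6 = 0 (operand ≠ 0)
(d → not d): 0.6 > 0, so result = 0
((d → not d) ∨ a) = max(0, 0.1) = 0.1
not ((d → not d) ∨ a): Gödel ¬ of 0.1 = 0 (operand ≠ 0)
(d ∨ c) = max(0.6, 0.9) = 0.9
(a → d): 0.1 ≤ 0.6, so result = 1
((d ∨ c) ∧ (a → d)) = min(0.9, 1) = 0.9
(a → d): 0.1 ≤ 0.6, so result = 1
(((d ∨ c) ∧ (a → d)) ∨ (a → d)) = max(0.9, 1) = 1
(not ((d → not d) ∨ a) ∨ (((d ∨ c) ∧ (a → d)) ∨ (a → d))) = max(0, 1) = 1
((not ((d → not d) ∨ a) ∨ (((d ∨ c) ∧ (a → d)) ∨ (a → d))) ∧ a) = min(1, 0.1) = 0.1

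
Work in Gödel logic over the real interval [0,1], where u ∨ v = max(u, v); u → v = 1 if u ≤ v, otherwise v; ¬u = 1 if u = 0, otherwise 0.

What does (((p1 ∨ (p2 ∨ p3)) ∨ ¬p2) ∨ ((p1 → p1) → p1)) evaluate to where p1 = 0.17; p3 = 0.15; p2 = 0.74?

0.74

(p2 ∨ p3) = max(0.74, 0.15) = 0.74
(p1 ∨ (p2 ∨ p3)) = max(0.17, 0.74) = 0.74
¬p2: Gödel ¬ of 0.74 = 0 (operand ≠ 0)
((p1 ∨ (p2 ∨ p3)) ∨ ¬p2) = max(0.74, 0) = 0.74
(p1 → p1): 0.17 ≤ 0.17, so result = 1
((p1 → p1) → p1): 1 > 0.17, so result = 0.17
(((p1 ∨ (p2 ∨ p3)) ∨ ¬p2) ∨ ((p1 → p1) → p1)) = max(0.74, 0.17) = 0.74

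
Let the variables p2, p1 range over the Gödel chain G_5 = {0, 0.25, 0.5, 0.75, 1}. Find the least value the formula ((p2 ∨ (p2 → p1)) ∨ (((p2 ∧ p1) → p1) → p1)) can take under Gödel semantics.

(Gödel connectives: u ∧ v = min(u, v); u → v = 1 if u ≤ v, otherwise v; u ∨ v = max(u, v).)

0.25

The minimum is attained at p2 = 0.25, p1 = 0:
  (p2 → p1): 0.25 > 0, so result = 0
  (p2 ∨ (p2 → p1)) = max(0.25, 0) = 0.25
  (p2 ∧ p1) = min(0.25, 0) = 0
  ((p2 ∧ p1) → p1): 0 ≤ 0, so result = 1
  (((p2 ∧ p1) → p1) → p1): 1 > 0, so result = 0
  ((p2 ∨ (p2 → p1)) ∨ (((p2 ∧ p1) → p1) → p1)) = max(0.25, 0) = 0.25
Checking all 25 assignments confirms none give a value below 0.25.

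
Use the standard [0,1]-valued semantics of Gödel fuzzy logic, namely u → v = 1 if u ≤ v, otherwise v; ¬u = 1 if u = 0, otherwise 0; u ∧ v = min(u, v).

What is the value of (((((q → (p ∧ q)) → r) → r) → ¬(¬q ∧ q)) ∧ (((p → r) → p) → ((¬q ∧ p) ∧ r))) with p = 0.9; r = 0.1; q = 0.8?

0.00

(p ∧ q) = min(0.9, 0.8) = 0.8
(q → (p ∧ q)): 0.8 ≤ 0.8, so result = 1
((q → (p ∧ q)) → r): 1 > 0.1, so result = 0.1
(((q → (p ∧ q)) → r) → r): 0.1 ≤ 0.1, so result = 1
¬q: Gödel ¬ of 0.8 = 0 (operand ≠ 0)
(¬q ∧ q) = min(0, 0.8) = 0
¬(¬q ∧ q): Gödel ¬ of 0 = 1 (operand is 0)
((((q → (p ∧ q)) → r) → r) → ¬(¬q ∧ q)): 1 ≤ 1, so result = 1
(p → r): 0.9 > 0.1, so result = 0.1
((p → r) → p): 0.1 ≤ 0.9, so result = 1
¬q: Gödel ¬ of 0.8 = 0 (operand ≠ 0)
(¬q ∧ p) = min(0, 0.9) = 0
((¬q ∧ p) ∧ r) = min(0, 0.1) = 0
(((p → r) → p) → ((¬q ∧ p) ∧ r)): 1 > 0, so result = 0
(((((q → (p ∧ q)) → r) → r) → ¬(¬q ∧ q)) ∧ (((p → r) → p) → ((¬q ∧ p) ∧ r))) = min(1, 0) = 0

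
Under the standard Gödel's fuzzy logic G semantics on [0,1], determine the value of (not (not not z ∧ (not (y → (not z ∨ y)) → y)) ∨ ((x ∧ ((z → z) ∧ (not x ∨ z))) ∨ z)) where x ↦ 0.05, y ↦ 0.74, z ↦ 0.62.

not z: Gödel ¬ of 0.62 = 0 (operand ≠ 0)
not not z: Gödel ¬ of 0 = 1 (operand is 0)
not z: Gödel ¬ of 0.62 = 0 (operand ≠ 0)
(not z ∨ y) = max(0, 0.74) = 0.74
(y → (not z ∨ y)): 0.74 ≤ 0.74, so result = 1
not (y → (not z ∨ y)): Gödel ¬ of 1 = 0 (operand ≠ 0)
(not (y → (not z ∨ y)) → y): 0 ≤ 0.74, so result = 1
(not not z ∧ (not (y → (not z ∨ y)) → y)) = min(1, 1) = 1
not (not not z ∧ (not (y → (not z ∨ y)) → y)): Gödel ¬ of 1 = 0 (operand ≠ 0)
(z → z): 0.62 ≤ 0.62, so result = 1
not x: Gödel ¬ of 0.05 = 0 (operand ≠ 0)
(not x ∨ z) = max(0, 0.62) = 0.62
((z → z) ∧ (not x ∨ z)) = min(1, 0.62) = 0.62
(x ∧ ((z → z) ∧ (not x ∨ z))) = min(0.05, 0.62) = 0.05
((x ∧ ((z → z) ∧ (not x ∨ z))) ∨ z) = max(0.05, 0.62) = 0.62
(not (not not z ∧ (not (y → (not z ∨ y)) → y)) ∨ ((x ∧ ((z → z) ∧ (not x ∨ z))) ∨ z)) = max(0, 0.62) = 0.62

0.62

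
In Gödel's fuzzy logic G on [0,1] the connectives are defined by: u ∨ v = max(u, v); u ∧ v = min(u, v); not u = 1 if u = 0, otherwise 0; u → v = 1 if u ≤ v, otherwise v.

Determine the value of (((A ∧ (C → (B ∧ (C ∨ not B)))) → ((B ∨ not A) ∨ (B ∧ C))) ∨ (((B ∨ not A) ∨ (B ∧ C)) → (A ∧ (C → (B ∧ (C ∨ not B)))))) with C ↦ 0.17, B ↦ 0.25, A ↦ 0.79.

not B: Gödel ¬ of 0.25 = 0 (operand ≠ 0)
(C ∨ not B) = max(0.17, 0) = 0.17
(B ∧ (C ∨ not B)) = min(0.25, 0.17) = 0.17
(C → (B ∧ (C ∨ not B))): 0.17 ≤ 0.17, so result = 1
(A ∧ (C → (B ∧ (C ∨ not B)))) = min(0.79, 1) = 0.79
not A: Gödel ¬ of 0.79 = 0 (operand ≠ 0)
(B ∨ not A) = max(0.25, 0) = 0.25
(B ∧ C) = min(0.25, 0.17) = 0.17
((B ∨ not A) ∨ (B ∧ C)) = max(0.25, 0.17) = 0.25
((A ∧ (C → (B ∧ (C ∨ not B)))) → ((B ∨ not A) ∨ (B ∧ C))): 0.79 > 0.25, so result = 0.25
not A: Gödel ¬ of 0.79 = 0 (operand ≠ 0)
(B ∨ not A) = max(0.25, 0) = 0.25
(B ∧ C) = min(0.25, 0.17) = 0.17
((B ∨ not A) ∨ (B ∧ C)) = max(0.25, 0.17) = 0.25
not B: Gödel ¬ of 0.25 = 0 (operand ≠ 0)
(C ∨ not B) = max(0.17, 0) = 0.17
(B ∧ (C ∨ not B)) = min(0.25, 0.17) = 0.17
(C → (B ∧ (C ∨ not B))): 0.17 ≤ 0.17, so result = 1
(A ∧ (C → (B ∧ (C ∨ not B)))) = min(0.79, 1) = 0.79
(((B ∨ not A) ∨ (B ∧ C)) → (A ∧ (C → (B ∧ (C ∨ not B))))): 0.25 ≤ 0.79, so result = 1
(((A ∧ (C → (B ∧ (C ∨ not B)))) → ((B ∨ not A) ∨ (B ∧ C))) ∨ (((B ∨ not A) ∨ (B ∧ C)) → (A ∧ (C → (B ∧ (C ∨ not B)))))) = max(0.25, 1) = 1

1.00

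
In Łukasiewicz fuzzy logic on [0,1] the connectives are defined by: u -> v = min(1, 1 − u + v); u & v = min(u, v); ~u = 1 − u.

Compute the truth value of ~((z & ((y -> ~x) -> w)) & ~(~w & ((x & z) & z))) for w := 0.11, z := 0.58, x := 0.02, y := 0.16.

0.89

~x: Łukasiewicz ¬ gives 1 − 0.02 = 0.98
(y -> ~x): min(1, 1 − 0.16 + 0.98) = 1
((y -> ~x) -> w): min(1, 1 − 1 + 0.11) = 0.11
(z & ((y -> ~x) -> w)) = min(0.58, 0.11) = 0.11
~w: Łukasiewicz ¬ gives 1 − 0.11 = 0.89
(x & z) = min(0.02, 0.58) = 0.02
((x & z) & z) = min(0.02, 0.58) = 0.02
(~w & ((x & z) & z)) = min(0.89, 0.02) = 0.02
~(~w & ((x & z) & z)): Łukasiewicz ¬ gives 1 − 0.02 = 0.98
((z & ((y -> ~x) -> w)) & ~(~w & ((x & z) & z))) = min(0.11, 0.98) = 0.11
~((z & ((y -> ~x) -> w)) & ~(~w & ((x & z) & z))): Łukasiewicz ¬ gives 1 − 0.11 = 0.89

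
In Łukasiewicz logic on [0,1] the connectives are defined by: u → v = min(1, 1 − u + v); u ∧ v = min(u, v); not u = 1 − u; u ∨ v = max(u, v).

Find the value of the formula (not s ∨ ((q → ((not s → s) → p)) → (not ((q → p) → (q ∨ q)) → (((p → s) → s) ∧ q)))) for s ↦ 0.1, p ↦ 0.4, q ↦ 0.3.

not s: Łukasiewicz ¬ gives 1 − 0.1 = 0.9
not s: Łukasiewicz ¬ gives 1 − 0.1 = 0.9
(not s → s): min(1, 1 − 0.9 + 0.1) = 0.2
((not s → s) → p): min(1, 1 − 0.2 + 0.4) = 1
(q → ((not s → s) → p)): min(1, 1 − 0.3 + 1) = 1
(q → p): min(1, 1 − 0.3 + 0.4) = 1
(q ∨ q) = max(0.3, 0.3) = 0.3
((q → p) → (q ∨ q)): min(1, 1 − 1 + 0.3) = 0.3
not ((q → p) → (q ∨ q)): Łukasiewicz ¬ gives 1 − 0.3 = 0.7
(p → s): min(1, 1 − 0.4 + 0.1) = 0.7
((p → s) → s): min(1, 1 − 0.7 + 0.1) = 0.4
(((p → s) → s) ∧ q) = min(0.4, 0.3) = 0.3
(not ((q → p) → (q ∨ q)) → (((p → s) → s) ∧ q)): min(1, 1 − 0.7 + 0.3) = 0.6
((q → ((not s → s) → p)) → (not ((q → p) → (q ∨ q)) → (((p → s) → s) ∧ q))): min(1, 1 − 1 + 0.6) = 0.6
(not s ∨ ((q → ((not s → s) → p)) → (not ((q → p) → (q ∨ q)) → (((p → s) → s) ∧ q)))) = max(0.9, 0.6) = 0.9

0.90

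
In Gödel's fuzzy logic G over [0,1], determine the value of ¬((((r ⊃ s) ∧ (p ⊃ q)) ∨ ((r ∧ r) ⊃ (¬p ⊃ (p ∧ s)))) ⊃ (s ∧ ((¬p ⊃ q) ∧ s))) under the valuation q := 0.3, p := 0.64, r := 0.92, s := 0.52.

0.00

(r ⊃ s): 0.92 > 0.52, so result = 0.52
(p ⊃ q): 0.64 > 0.3, so result = 0.3
((r ⊃ s) ∧ (p ⊃ q)) = min(0.52, 0.3) = 0.3
(r ∧ r) = min(0.92, 0.92) = 0.92
¬p: Gödel ¬ of 0.64 = 0 (operand ≠ 0)
(p ∧ s) = min(0.64, 0.52) = 0.52
(¬p ⊃ (p ∧ s)): 0 ≤ 0.52, so result = 1
((r ∧ r) ⊃ (¬p ⊃ (p ∧ s))): 0.92 ≤ 1, so result = 1
(((r ⊃ s) ∧ (p ⊃ q)) ∨ ((r ∧ r) ⊃ (¬p ⊃ (p ∧ s)))) = max(0.3, 1) = 1
¬p: Gödel ¬ of 0.64 = 0 (operand ≠ 0)
(¬p ⊃ q): 0 ≤ 0.3, so result = 1
((¬p ⊃ q) ∧ s) = min(1, 0.52) = 0.52
(s ∧ ((¬p ⊃ q) ∧ s)) = min(0.52, 0.52) = 0.52
((((r ⊃ s) ∧ (p ⊃ q)) ∨ ((r ∧ r) ⊃ (¬p ⊃ (p ∧ s)))) ⊃ (s ∧ ((¬p ⊃ q) ∧ s))): 1 > 0.52, so result = 0.52
¬((((r ⊃ s) ∧ (p ⊃ q)) ∨ ((r ∧ r) ⊃ (¬p ⊃ (p ∧ s)))) ⊃ (s ∧ ((¬p ⊃ q) ∧ s))): Gödel ¬ of 0.52 = 0 (operand ≠ 0)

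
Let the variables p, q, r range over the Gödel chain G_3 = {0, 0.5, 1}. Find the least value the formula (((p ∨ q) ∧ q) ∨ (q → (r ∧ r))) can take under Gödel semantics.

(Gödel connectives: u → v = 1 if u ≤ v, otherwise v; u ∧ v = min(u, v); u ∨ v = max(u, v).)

0.50

The minimum is attained at p = 0, q = 0.5, r = 0:
  (p ∨ q) = max(0, 0.5) = 0.5
  ((p ∨ q) ∧ q) = min(0.5, 0.5) = 0.5
  (r ∧ r) = min(0, 0) = 0
  (q → (r ∧ r)): 0.5 > 0, so result = 0
  (((p ∨ q) ∧ q) ∨ (q → (r ∧ r))) = max(0.5, 0) = 0.5
Checking all 27 assignments confirms none give a value below 0.50.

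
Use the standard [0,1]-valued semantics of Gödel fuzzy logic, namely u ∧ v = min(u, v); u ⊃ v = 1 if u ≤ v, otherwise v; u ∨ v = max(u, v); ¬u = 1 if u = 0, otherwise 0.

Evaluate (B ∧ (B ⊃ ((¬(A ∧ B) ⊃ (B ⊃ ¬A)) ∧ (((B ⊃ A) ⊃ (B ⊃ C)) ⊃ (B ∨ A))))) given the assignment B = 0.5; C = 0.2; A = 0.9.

(A ∧ B) = min(0.9, 0.5) = 0.5
¬(A ∧ B): Gödel ¬ of 0.5 = 0 (operand ≠ 0)
¬A: Gödel ¬ of 0.9 = 0 (operand ≠ 0)
(B ⊃ ¬A): 0.5 > 0, so result = 0
(¬(A ∧ B) ⊃ (B ⊃ ¬A)): 0 ≤ 0, so result = 1
(B ⊃ A): 0.5 ≤ 0.9, so result = 1
(B ⊃ C): 0.5 > 0.2, so result = 0.2
((B ⊃ A) ⊃ (B ⊃ C)): 1 > 0.2, so result = 0.2
(B ∨ A) = max(0.5, 0.9) = 0.9
(((B ⊃ A) ⊃ (B ⊃ C)) ⊃ (B ∨ A)): 0.2 ≤ 0.9, so result = 1
((¬(A ∧ B) ⊃ (B ⊃ ¬A)) ∧ (((B ⊃ A) ⊃ (B ⊃ C)) ⊃ (B ∨ A))) = min(1, 1) = 1
(B ⊃ ((¬(A ∧ B) ⊃ (B ⊃ ¬A)) ∧ (((B ⊃ A) ⊃ (B ⊃ C)) ⊃ (B ∨ A)))): 0.5 ≤ 1, so result = 1
(B ∧ (B ⊃ ((¬(A ∧ B) ⊃ (B ⊃ ¬A)) ∧ (((B ⊃ A) ⊃ (B ⊃ C)) ⊃ (B ∨ A))))) = min(0.5, 1) = 0.5

0.50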